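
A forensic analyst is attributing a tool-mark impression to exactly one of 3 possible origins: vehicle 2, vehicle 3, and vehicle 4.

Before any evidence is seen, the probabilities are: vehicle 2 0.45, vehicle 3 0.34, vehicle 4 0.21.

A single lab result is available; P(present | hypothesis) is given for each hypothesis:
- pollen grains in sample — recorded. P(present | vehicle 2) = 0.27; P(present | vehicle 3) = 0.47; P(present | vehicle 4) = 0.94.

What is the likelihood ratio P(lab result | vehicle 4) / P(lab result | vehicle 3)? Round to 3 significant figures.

Likelihood of this lab result under each hypothesis:
  vehicle 4: 0.94
  vehicle 3: 0.47
Bayes factor = 0.94 / 0.47 ≈ 2.00

2.00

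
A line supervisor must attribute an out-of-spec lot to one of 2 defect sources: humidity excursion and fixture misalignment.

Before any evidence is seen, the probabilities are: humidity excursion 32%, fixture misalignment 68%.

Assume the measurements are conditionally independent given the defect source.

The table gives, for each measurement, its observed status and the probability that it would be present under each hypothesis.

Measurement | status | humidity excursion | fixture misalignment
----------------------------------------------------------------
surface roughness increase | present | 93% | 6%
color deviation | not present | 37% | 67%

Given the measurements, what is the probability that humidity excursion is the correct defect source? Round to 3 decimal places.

0.933

For each hypothesis, the unnormalized posterior weight is prior × product of the measurement likelihoods (using 1 − P(present | H) for each absent measurement):
  humidity excursion: 0.32 × 0.93 × (1 − 0.37) = 0.18749
  fixture misalignment: 0.68 × 0.06 × (1 − 0.67) = 0.013464
Marginal likelihood of the evidence = 0.20095.
P(humidity excursion | evidence) = 0.18749 / 0.20095 ≈ 0.933.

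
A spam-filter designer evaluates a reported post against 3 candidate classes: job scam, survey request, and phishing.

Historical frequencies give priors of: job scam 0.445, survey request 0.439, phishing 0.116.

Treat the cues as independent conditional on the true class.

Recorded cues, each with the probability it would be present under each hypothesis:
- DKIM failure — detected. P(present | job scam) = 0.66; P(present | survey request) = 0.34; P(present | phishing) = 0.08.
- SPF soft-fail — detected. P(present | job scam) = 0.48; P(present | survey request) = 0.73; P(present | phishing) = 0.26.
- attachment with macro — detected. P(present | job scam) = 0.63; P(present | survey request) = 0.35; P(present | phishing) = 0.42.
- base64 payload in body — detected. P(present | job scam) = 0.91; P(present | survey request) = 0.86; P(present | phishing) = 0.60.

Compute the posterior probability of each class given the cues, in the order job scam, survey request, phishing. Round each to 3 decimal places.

0.708, 0.287, 0.005

For each hypothesis, the unnormalized posterior weight is prior × product of the cue likelihoods:
  job scam: 0.445 × 0.66 × 0.48 × 0.63 × 0.91 = 0.080822
  survey request: 0.439 × 0.34 × 0.73 × 0.35 × 0.86 = 0.032797
  phishing: 0.116 × 0.08 × 0.26 × 0.42 × 0.60 = 0.00060803
Marginal likelihood of the evidence = 0.11423.
P(job scam | evidence) = 0.080822 / 0.11423 ≈ 0.708
P(survey request | evidence) = 0.032797 / 0.11423 ≈ 0.287
P(phishing | evidence) = 0.00060803 / 0.11423 ≈ 0.005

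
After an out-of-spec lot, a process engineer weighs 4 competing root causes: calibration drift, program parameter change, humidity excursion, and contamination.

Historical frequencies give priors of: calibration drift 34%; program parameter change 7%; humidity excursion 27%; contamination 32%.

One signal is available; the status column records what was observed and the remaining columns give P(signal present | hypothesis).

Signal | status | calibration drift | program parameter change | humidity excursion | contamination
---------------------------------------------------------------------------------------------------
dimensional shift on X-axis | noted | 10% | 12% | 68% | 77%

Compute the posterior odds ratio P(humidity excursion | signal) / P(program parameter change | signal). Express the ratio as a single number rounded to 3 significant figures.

Posterior odds equal prior odds times the likelihood ratio; only the two competing hypotheses matter.
  humidity excursion: 0.27 × 0.68 = 0.1836
  program parameter change: 0.07 × 0.12 = 0.0084
Posterior odds = 0.1836 / 0.0084 ≈ 21.9.

21.9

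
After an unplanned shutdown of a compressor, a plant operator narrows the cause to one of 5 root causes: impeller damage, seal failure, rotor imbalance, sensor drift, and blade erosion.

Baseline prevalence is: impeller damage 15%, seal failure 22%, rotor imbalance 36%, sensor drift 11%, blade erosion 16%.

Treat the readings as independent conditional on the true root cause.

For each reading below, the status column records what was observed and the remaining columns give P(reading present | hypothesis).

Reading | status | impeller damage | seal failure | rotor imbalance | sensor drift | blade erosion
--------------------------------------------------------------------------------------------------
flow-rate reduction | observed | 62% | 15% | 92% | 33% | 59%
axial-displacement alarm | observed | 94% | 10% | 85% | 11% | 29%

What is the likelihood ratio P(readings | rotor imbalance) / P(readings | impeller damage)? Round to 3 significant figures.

1.34

The Bayes factor is the ratio of the joint likelihoods of the reading pattern under the two hypotheses.
  rotor imbalance: 0.92 × 0.85 = 0.782
  impeller damage: 0.62 × 0.94 = 0.5828
Bayes factor = 0.782 / 0.5828 ≈ 1.34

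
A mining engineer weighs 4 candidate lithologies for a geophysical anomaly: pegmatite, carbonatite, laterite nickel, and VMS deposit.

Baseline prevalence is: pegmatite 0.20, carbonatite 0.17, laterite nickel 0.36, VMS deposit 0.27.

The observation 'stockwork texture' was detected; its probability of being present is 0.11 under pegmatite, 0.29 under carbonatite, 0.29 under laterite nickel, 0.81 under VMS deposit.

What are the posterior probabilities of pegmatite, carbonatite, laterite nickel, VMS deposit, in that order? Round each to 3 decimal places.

0.056, 0.125, 0.265, 0.555

For each hypothesis, the unnormalized posterior weight is prior × likelihood:
  pegmatite: 0.20 × 0.11 = 0.022
  carbonatite: 0.17 × 0.29 = 0.0493
  laterite nickel: 0.36 × 0.29 = 0.1044
  VMS deposit: 0.27 × 0.81 = 0.2187
Marginal likelihood of the evidence = 0.3944.
P(pegmatite | evidence) = 0.022 / 0.3944 ≈ 0.056
P(carbonatite | evidence) = 0.0493 / 0.3944 ≈ 0.125
P(laterite nickel | evidence) = 0.1044 / 0.3944 ≈ 0.265
P(VMS deposit | evidence) = 0.2187 / 0.3944 ≈ 0.555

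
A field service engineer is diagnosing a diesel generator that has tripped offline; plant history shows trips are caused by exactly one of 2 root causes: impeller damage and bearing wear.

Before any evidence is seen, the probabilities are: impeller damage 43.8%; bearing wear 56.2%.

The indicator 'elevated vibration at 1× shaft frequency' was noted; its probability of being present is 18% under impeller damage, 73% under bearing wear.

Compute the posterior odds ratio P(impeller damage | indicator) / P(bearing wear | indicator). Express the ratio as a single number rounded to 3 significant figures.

0.192

The normalizing constant cancels in an odds ratio, so compute prior × likelihood for the two hypotheses only:
  impeller damage: 0.438 × 0.18 = 0.07884
  bearing wear: 0.562 × 0.73 = 0.41026
Posterior odds = 0.07884 / 0.41026 ≈ 0.192.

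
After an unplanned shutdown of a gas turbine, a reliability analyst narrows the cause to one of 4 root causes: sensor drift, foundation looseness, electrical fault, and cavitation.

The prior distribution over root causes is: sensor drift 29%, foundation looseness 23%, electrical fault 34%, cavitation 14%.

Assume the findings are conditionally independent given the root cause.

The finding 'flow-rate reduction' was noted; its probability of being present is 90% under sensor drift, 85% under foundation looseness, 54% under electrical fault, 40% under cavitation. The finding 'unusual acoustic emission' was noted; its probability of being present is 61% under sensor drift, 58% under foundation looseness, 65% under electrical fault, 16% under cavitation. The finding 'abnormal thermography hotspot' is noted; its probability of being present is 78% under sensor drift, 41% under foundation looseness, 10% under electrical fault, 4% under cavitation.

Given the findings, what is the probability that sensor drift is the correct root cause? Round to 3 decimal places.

0.679

Multiply each prior by the joint likelihood of the evidence pattern:
  sensor drift: 0.29 × 0.90 × 0.61 × 0.78 = 0.12418
  foundation looseness: 0.23 × 0.85 × 0.58 × 0.41 = 0.04649
  electrical fault: 0.34 × 0.54 × 0.65 × 0.10 = 0.011934
  cavitation: 0.14 × 0.40 × 0.16 × 0.04 = 0.0003584
Marginal likelihood of the evidence = 0.18297.
P(sensor drift | evidence) = 0.12418 / 0.18297 ≈ 0.679.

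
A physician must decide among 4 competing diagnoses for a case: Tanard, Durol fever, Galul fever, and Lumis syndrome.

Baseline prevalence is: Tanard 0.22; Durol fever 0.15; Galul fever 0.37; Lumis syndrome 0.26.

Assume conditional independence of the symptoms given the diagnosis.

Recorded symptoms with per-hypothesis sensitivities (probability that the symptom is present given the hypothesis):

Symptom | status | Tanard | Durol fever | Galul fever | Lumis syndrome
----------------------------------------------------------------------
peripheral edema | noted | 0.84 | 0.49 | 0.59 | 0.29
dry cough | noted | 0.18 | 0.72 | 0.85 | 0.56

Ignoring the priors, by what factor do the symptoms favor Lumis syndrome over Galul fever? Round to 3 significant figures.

0.324

Take the product of per-symptom likelihoods under each hypothesis, then divide.
  Lumis syndrome: 0.29 × 0.56 = 0.1624
  Galul fever: 0.59 × 0.85 = 0.5015
Bayes factor = 0.1624 / 0.5015 ≈ 0.324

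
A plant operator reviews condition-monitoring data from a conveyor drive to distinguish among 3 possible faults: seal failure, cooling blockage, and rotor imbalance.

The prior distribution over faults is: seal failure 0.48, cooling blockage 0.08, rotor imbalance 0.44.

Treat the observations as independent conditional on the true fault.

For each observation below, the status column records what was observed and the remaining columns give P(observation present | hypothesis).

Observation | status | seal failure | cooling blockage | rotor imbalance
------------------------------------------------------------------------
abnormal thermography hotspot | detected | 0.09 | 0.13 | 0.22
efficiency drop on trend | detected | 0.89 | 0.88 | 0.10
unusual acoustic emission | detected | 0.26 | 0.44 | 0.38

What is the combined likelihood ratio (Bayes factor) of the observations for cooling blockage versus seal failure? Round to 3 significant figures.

Take the product of per-observation likelihoods under each hypothesis, then divide.
  cooling blockage: 0.13 × 0.88 × 0.44 = 0.050336
  seal failure: 0.09 × 0.89 × 0.26 = 0.020826
Bayes factor = 0.050336 / 0.020826 ≈ 2.42

2.42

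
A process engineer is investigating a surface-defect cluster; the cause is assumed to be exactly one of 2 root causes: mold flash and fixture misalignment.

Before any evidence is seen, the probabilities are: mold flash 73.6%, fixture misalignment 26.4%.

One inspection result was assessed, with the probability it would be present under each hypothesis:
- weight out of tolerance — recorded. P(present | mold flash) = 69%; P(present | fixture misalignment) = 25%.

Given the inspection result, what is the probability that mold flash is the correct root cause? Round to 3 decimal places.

0.885

By Bayes' rule, the unnormalized weight for each hypothesis is prior × likelihood:
  mold flash: 0.736 × 0.69 = 0.50784
  fixture misalignment: 0.264 × 0.25 = 0.066
Normalizing constant Z = 0.50784 + 0.066 = 0.57384.
P(mold flash | evidence) = 0.50784 / 0.57384 ≈ 0.885.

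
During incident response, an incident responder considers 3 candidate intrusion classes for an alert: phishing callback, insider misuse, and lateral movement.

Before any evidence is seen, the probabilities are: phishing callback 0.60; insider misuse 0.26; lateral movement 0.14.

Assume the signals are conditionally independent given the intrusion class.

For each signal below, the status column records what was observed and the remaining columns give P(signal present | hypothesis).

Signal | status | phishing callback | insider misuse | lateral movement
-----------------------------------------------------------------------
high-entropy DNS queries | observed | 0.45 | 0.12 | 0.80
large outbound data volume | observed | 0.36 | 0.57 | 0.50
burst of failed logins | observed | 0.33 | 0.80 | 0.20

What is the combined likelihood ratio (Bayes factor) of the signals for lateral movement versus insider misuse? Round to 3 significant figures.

Joint likelihood of the signal pattern under each hypothesis:
  lateral movement: 0.80 × 0.50 × 0.20 = 0.08
  insider misuse: 0.12 × 0.57 × 0.80 = 0.05472
Bayes factor = 0.08 / 0.05472 ≈ 1.46

1.46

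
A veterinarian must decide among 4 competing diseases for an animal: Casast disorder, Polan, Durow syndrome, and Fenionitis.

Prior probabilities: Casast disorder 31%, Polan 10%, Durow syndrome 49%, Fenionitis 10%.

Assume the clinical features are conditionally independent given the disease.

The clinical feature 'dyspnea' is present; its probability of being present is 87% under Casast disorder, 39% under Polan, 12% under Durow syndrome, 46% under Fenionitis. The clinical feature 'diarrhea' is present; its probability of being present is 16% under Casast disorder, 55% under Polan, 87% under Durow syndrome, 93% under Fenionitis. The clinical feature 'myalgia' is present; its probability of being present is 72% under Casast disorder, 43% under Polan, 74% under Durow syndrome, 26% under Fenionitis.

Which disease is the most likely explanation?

Durow syndrome

By Bayes' rule with conditional independence, the unnormalized weight for each hypothesis is prior × ∏ likelihoods:
  Casast disorder: 0.31 × 0.87 × 0.16 × 0.72 = 0.031069
  Polan: 0.10 × 0.39 × 0.55 × 0.43 = 0.0092235
  Durow syndrome: 0.49 × 0.12 × 0.87 × 0.74 = 0.037855
  Fenionitis: 0.10 × 0.46 × 0.93 × 0.26 = 0.011123
The unnormalized weights sum to 0.089271.
P(Casast disorder | evidence) ≈ 0.031069 / 0.089271 ≈ 0.348
P(Polan | evidence) ≈ 0.0092235 / 0.089271 ≈ 0.103
P(Durow syndrome | evidence) ≈ 0.037855 / 0.089271 ≈ 0.424
P(Fenionitis | evidence) ≈ 0.011123 / 0.089271 ≈ 0.125
The largest is 0.424, so Durow syndrome is most probable.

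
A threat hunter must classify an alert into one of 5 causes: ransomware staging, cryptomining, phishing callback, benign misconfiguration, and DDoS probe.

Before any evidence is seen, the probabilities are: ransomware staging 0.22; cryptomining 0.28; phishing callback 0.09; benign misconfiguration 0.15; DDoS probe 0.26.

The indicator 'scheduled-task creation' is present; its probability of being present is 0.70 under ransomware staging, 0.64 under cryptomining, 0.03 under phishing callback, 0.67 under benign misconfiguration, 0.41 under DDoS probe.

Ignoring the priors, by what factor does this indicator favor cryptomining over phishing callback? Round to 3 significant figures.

21.3

Likelihood of this indicator under each hypothesis:
  cryptomining: 0.64
  phishing callback: 0.03
Bayes factor = 0.64 / 0.03 ≈ 21.3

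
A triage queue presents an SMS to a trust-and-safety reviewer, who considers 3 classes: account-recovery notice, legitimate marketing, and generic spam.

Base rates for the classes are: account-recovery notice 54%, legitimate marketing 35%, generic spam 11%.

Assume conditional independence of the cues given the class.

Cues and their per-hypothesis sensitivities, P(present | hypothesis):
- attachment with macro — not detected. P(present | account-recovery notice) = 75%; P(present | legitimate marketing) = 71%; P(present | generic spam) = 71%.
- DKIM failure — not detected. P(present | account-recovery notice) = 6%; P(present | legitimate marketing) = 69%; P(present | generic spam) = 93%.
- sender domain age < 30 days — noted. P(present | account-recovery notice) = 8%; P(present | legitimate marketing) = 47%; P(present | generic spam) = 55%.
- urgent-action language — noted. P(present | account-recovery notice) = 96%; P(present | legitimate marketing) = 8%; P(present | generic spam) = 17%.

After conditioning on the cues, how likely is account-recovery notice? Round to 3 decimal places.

Multiply each prior by the joint likelihood of the cue pattern (using 1 − P(present | H) for each absent cue):
  account-recovery notice: 0.54 × (1 − 0.75) × (1 − 0.06) × 0.08 × 0.96 = 0.0097459
  legitimate marketing: 0.35 × (1 − 0.71) × (1 − 0.69) × 0.47 × 0.08 = 0.0011831
  generic spam: 0.11 × (1 − 0.71) × (1 − 0.93) × 0.55 × 0.17 = 0.00020879
Normalizing constant Z = 0.0097459 + 0.0011831 + 0.00020879 = 0.011138.
P(account-recovery notice | evidence) = 0.0097459 / 0.011138 ≈ 0.875.

0.875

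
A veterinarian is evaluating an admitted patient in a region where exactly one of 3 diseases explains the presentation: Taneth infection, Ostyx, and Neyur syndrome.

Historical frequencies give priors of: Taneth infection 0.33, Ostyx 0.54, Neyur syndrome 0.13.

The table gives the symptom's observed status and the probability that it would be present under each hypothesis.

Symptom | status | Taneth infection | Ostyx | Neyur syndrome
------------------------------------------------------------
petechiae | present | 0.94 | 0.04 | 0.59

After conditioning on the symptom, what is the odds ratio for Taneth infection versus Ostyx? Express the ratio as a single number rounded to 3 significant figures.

Unnormalized posterior weight (prior times the symptom likelihood) for each of the two hypotheses:
  Taneth infection: 0.33 × 0.94 = 0.3102
  Ostyx: 0.54 × 0.04 = 0.0216
Odds(Taneth infection : Ostyx) = 0.3102 / 0.0216 ≈ 14.4.

14.4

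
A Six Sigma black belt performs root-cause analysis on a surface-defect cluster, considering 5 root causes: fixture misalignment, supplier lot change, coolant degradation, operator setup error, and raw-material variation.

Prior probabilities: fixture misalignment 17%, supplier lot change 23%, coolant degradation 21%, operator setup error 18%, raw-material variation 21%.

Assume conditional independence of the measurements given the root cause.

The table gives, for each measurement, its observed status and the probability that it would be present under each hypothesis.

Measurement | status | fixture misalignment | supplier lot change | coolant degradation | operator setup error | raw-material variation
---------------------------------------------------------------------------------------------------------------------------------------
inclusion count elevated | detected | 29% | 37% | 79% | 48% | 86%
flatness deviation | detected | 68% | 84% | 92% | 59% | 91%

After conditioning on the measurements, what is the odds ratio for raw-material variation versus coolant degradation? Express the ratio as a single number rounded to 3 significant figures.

1.08

Posterior odds equal prior odds times the likelihood ratio; only the two competing hypotheses matter.
  raw-material variation: 0.21 × 0.86 × 0.91 = 0.16435
  coolant degradation: 0.21 × 0.79 × 0.92 = 0.15263
Odds(raw-material variation : coolant degradation) = 0.16435 / 0.15263 ≈ 1.08.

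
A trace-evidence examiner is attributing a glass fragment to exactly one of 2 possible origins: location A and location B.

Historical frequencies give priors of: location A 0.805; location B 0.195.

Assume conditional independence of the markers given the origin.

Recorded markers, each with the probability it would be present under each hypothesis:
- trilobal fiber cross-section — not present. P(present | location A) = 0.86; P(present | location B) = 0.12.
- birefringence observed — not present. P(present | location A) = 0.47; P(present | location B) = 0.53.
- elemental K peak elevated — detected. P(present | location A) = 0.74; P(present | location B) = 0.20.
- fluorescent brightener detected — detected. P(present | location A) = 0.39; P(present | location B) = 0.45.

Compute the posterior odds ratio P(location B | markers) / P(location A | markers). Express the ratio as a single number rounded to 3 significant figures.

0.421

Unnormalized posterior weight (prior times the marker likelihoods) for each of the two hypotheses (using 1 − P(present | H) for each absent marker):
  location B: 0.195 × (1 − 0.12) × (1 − 0.53) × 0.20 × 0.45 = 0.0072587
  location A: 0.805 × (1 − 0.86) × (1 − 0.47) × 0.74 × 0.39 = 0.017238
Odds(location B : location A) = 0.0072587 / 0.017238 ≈ 0.421.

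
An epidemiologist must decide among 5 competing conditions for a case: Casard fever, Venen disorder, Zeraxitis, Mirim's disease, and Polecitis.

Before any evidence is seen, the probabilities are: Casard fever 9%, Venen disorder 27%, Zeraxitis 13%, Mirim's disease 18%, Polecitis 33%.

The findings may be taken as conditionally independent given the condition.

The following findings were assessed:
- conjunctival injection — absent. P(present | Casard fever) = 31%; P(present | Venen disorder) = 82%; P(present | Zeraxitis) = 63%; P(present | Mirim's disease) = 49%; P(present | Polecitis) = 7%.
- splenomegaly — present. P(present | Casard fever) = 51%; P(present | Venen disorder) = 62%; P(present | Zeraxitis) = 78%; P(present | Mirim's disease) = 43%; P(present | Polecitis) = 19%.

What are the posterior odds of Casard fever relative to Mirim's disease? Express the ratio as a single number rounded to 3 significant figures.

0.802

Unnormalized posterior weight (prior times the finding likelihoods) for each of the two hypotheses (using 1 − P(present | H) for each absent finding):
  Casard fever: 0.09 × (1 − 0.31) × 0.51 = 0.031671
  Mirim's disease: 0.18 × (1 − 0.49) × 0.43 = 0.039474
Odds(Casard fever : Mirim's disease) = 0.031671 / 0.039474 ≈ 0.802.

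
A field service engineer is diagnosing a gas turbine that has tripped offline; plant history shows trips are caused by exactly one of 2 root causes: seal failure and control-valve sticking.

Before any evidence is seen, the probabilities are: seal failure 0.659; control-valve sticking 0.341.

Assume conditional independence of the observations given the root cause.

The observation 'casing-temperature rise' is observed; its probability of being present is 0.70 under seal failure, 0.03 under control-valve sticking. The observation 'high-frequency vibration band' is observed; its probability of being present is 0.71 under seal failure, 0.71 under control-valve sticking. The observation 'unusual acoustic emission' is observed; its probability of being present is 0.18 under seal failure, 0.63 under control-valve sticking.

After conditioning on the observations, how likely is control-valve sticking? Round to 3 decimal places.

Multiply each prior by the joint likelihood of the evidence pattern:
  seal failure: 0.659 × 0.70 × 0.71 × 0.18 = 0.058954
  control-valve sticking: 0.341 × 0.03 × 0.71 × 0.63 = 0.0045759
Normalizing constant Z = 0.058954 + 0.0045759 = 0.06353.
P(control-valve sticking | evidence) = 0.0045759 / 0.06353 ≈ 0.072.

0.072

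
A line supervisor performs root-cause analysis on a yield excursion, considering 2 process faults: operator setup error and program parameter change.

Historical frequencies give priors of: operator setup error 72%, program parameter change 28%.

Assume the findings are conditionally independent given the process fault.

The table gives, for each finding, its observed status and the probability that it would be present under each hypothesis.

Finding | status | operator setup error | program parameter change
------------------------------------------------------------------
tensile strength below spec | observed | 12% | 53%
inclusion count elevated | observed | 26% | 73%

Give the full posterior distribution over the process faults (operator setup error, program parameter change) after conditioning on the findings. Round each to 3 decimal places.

0.172, 0.828

Multiply each prior by the joint likelihood of the evidence pattern:
  operator setup error: 0.72 × 0.12 × 0.26 = 0.022464
  program parameter change: 0.28 × 0.53 × 0.73 = 0.10833
The unnormalized weights sum to 0.1308.
P(operator setup error | evidence) = 0.022464 / 0.1308 ≈ 0.172
P(program parameter change | evidence) = 0.10833 / 0.1308 ≈ 0.828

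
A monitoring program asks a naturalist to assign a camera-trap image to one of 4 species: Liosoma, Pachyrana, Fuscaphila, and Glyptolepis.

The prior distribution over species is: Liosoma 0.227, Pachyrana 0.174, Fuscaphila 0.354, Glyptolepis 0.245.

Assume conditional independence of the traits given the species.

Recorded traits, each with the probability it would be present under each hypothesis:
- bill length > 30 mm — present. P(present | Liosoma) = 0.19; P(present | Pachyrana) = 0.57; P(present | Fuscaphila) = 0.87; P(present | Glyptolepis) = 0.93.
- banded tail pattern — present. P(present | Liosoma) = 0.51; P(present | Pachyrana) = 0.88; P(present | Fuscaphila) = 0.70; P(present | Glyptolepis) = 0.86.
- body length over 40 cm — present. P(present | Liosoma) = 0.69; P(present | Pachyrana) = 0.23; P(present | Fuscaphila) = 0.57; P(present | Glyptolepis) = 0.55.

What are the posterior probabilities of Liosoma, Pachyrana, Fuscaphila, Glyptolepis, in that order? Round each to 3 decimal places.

For each hypothesis, the unnormalized posterior weight is prior × product of the trait likelihoods:
  Liosoma: 0.227 × 0.19 × 0.51 × 0.69 = 0.015177
  Pachyrana: 0.174 × 0.57 × 0.88 × 0.23 = 0.020074
  Fuscaphila: 0.354 × 0.87 × 0.70 × 0.57 = 0.12288
  Glyptolepis: 0.245 × 0.93 × 0.86 × 0.55 = 0.10777
The unnormalized weights sum to 0.26591.
P(Liosoma | evidence) = 0.015177 / 0.26591 ≈ 0.057
P(Pachyrana | evidence) = 0.020074 / 0.26591 ≈ 0.075
P(Fuscaphila | evidence) = 0.12288 / 0.26591 ≈ 0.462
P(Glyptolepis | evidence) = 0.10777 / 0.26591 ≈ 0.405

0.057, 0.075, 0.462, 0.405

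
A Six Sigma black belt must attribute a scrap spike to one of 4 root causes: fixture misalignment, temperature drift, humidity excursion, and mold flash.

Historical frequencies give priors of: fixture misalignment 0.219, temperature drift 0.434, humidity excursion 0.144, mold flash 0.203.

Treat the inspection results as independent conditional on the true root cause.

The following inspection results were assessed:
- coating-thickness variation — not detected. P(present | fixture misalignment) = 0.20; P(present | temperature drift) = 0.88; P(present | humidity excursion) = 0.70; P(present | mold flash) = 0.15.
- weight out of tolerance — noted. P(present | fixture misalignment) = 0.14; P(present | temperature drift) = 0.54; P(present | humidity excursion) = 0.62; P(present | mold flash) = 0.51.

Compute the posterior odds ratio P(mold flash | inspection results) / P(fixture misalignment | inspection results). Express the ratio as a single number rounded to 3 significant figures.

The normalizing constant cancels in an odds ratio, so compute prior × likelihood for the two hypotheses only (using 1 − P(present | H) for each absent inspection result):
  mold flash: 0.203 × (1 − 0.15) × 0.51 = 0.088001
  fixture misalignment: 0.219 × (1 − 0.20) × 0.14 = 0.024528
Odds(mold flash : fixture misalignment) = 0.088001 / 0.024528 ≈ 3.59.

3.59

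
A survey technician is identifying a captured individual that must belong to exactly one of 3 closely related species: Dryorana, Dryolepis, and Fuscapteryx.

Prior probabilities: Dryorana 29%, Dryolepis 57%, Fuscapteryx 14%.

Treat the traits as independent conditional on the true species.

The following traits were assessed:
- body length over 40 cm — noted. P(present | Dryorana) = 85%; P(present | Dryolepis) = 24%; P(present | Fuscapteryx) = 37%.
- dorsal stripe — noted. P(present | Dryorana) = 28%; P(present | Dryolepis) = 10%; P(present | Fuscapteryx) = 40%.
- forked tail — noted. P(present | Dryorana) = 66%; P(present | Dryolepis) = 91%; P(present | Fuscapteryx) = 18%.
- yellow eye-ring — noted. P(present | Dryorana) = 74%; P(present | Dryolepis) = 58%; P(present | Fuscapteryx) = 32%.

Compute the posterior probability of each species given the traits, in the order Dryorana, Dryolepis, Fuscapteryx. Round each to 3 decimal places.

0.800, 0.171, 0.028

For each hypothesis, the unnormalized posterior weight is prior × product of the trait likelihoods:
  Dryorana: 0.29 × 0.85 × 0.28 × 0.66 × 0.74 = 0.033709
  Dryolepis: 0.57 × 0.24 × 0.10 × 0.91 × 0.58 = 0.0072203
  Fuscapteryx: 0.14 × 0.37 × 0.40 × 0.18 × 0.32 = 0.0011935
Normalizing constant Z = 0.033709 + 0.0072203 + 0.0011935 = 0.042123.
P(Dryorana | evidence) = 0.033709 / 0.042123 ≈ 0.800
P(Dryolepis | evidence) = 0.0072203 / 0.042123 ≈ 0.171
P(Fuscapteryx | evidence) = 0.0011935 / 0.042123 ≈ 0.028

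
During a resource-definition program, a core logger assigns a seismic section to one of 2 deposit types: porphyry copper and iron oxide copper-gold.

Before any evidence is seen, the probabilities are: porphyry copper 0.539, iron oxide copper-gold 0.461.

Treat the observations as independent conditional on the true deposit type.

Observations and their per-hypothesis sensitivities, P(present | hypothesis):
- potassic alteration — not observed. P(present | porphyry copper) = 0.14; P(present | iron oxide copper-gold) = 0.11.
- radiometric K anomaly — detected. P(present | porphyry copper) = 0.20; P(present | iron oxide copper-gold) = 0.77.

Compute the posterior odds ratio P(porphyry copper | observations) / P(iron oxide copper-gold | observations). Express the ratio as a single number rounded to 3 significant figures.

0.293

The normalizing constant cancels in an odds ratio, so compute prior × likelihood for the two hypotheses only (using 1 − P(present | H) for each absent observation):
  porphyry copper: 0.539 × (1 − 0.14) × 0.20 = 0.092708
  iron oxide copper-gold: 0.461 × (1 − 0.11) × 0.77 = 0.31592
Odds(porphyry copper : iron oxide copper-gold) = 0.092708 / 0.31592 ≈ 0.293.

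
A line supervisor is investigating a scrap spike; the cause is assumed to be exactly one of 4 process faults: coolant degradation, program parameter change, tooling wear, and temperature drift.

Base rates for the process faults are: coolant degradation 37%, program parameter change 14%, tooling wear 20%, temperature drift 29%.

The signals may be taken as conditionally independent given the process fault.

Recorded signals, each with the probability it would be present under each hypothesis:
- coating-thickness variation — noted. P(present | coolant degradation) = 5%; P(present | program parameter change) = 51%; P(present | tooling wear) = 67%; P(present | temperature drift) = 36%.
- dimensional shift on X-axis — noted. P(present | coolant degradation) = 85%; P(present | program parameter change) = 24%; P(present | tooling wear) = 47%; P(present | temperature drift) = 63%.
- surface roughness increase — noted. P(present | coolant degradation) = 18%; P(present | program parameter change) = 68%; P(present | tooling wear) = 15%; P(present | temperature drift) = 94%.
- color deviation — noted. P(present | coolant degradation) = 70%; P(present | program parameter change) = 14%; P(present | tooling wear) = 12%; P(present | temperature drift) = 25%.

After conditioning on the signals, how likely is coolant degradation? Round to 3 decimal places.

0.098

By Bayes' rule with conditional independence, the unnormalized weight for each hypothesis is prior × ∏ likelihoods:
  coolant degradation: 0.37 × 0.05 × 0.85 × 0.18 × 0.70 = 0.0019813
  program parameter change: 0.14 × 0.51 × 0.24 × 0.68 × 0.14 = 0.0016313
  tooling wear: 0.20 × 0.67 × 0.47 × 0.15 × 0.12 = 0.0011336
  temperature drift: 0.29 × 0.36 × 0.63 × 0.94 × 0.25 = 0.015456
The unnormalized weights sum to 0.020203.
P(coolant degradation | evidence) = 0.0019813 / 0.020203 ≈ 0.098.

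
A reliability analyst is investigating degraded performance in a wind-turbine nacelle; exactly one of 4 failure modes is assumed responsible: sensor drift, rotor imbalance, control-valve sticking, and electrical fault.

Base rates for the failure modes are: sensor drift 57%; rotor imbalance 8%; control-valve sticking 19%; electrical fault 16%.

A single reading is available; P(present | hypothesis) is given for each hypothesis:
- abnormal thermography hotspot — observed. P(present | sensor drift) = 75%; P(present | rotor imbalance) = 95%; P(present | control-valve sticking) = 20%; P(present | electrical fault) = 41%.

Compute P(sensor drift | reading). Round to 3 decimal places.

0.704

Multiply each prior by the likelihood of the reading:
  sensor drift: 0.57 × 0.75 = 0.4275
  rotor imbalance: 0.08 × 0.95 = 0.076
  control-valve sticking: 0.19 × 0.20 = 0.038
  electrical fault: 0.16 × 0.41 = 0.0656
Marginal likelihood of the evidence = 0.6071.
P(sensor drift | evidence) = 0.4275 / 0.6071 ≈ 0.704.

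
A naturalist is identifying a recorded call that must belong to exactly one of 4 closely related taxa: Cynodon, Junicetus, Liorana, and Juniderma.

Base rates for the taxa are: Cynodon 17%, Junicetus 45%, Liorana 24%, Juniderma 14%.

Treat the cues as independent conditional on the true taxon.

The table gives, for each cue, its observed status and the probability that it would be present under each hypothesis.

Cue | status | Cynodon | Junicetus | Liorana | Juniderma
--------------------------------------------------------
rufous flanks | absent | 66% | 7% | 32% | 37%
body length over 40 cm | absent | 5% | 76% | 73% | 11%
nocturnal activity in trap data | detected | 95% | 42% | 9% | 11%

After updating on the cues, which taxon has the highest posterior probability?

For each hypothesis, the unnormalized posterior weight is prior × product of the cue likelihoods (using 1 − P(present | H) for each absent cue):
  Cynodon: 0.17 × (1 − 0.66) × (1 − 0.05) × 0.95 = 0.052164
  Junicetus: 0.45 × (1 − 0.07) × (1 − 0.76) × 0.42 = 0.042185
  Liorana: 0.24 × (1 − 0.32) × (1 − 0.73) × 0.09 = 0.0039658
  Juniderma: 0.14 × (1 − 0.37) × (1 − 0.11) × 0.11 = 0.0086348
The unnormalized weights sum to 0.10695.
P(Cynodon | evidence) ≈ 0.052164 / 0.10695 ≈ 0.488
P(Junicetus | evidence) ≈ 0.042185 / 0.10695 ≈ 0.394
P(Liorana | evidence) ≈ 0.0039658 / 0.10695 ≈ 0.037
P(Juniderma | evidence) ≈ 0.0086348 / 0.10695 ≈ 0.081
The largest is 0.488, so Cynodon is most probable.

Cynodon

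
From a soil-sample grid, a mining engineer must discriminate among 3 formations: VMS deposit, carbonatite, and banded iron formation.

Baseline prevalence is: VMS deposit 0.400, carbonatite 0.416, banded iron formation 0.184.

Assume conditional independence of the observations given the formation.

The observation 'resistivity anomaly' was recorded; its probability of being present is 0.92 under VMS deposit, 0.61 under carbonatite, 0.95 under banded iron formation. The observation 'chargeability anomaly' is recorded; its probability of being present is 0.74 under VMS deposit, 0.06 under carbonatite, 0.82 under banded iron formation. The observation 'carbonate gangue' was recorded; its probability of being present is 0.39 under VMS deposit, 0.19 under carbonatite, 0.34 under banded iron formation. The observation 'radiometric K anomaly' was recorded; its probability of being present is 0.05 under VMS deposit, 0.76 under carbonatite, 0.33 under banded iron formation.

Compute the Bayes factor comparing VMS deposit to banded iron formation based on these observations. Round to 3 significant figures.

0.152

Take the product of per-observation likelihoods under each hypothesis, then divide.
  VMS deposit: 0.92 × 0.74 × 0.39 × 0.05 = 0.013276
  banded iron formation: 0.95 × 0.82 × 0.34 × 0.33 = 0.087404
Bayes factor = 0.013276 / 0.087404 ≈ 0.152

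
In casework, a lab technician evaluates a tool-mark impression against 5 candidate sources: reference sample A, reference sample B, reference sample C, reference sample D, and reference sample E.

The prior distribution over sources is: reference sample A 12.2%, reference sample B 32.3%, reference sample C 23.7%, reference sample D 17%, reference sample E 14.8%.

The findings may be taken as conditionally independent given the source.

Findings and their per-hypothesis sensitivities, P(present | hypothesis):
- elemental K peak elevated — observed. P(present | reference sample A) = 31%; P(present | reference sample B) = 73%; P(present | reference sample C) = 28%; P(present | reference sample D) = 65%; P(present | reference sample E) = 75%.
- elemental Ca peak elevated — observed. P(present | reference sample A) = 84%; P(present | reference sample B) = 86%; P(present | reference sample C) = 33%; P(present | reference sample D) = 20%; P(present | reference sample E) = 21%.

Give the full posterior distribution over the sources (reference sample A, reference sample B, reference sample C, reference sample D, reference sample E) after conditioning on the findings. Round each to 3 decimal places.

0.105, 0.672, 0.073, 0.073, 0.077

For each hypothesis, the unnormalized posterior weight is prior × product of the finding likelihoods:
  reference sample A: 0.122 × 0.31 × 0.84 = 0.031769
  reference sample B: 0.323 × 0.73 × 0.86 = 0.20278
  reference sample C: 0.237 × 0.28 × 0.33 = 0.021899
  reference sample D: 0.170 × 0.65 × 0.20 = 0.0221
  reference sample E: 0.148 × 0.75 × 0.21 = 0.02331
The unnormalized weights sum to 0.30186.
P(reference sample A | evidence) = 0.031769 / 0.30186 ≈ 0.105
P(reference sample B | evidence) = 0.20278 / 0.30186 ≈ 0.672
P(reference sample C | evidence) = 0.021899 / 0.30186 ≈ 0.073
P(reference sample D | evidence) = 0.0221 / 0.30186 ≈ 0.073
P(reference sample E | evidence) = 0.02331 / 0.30186 ≈ 0.077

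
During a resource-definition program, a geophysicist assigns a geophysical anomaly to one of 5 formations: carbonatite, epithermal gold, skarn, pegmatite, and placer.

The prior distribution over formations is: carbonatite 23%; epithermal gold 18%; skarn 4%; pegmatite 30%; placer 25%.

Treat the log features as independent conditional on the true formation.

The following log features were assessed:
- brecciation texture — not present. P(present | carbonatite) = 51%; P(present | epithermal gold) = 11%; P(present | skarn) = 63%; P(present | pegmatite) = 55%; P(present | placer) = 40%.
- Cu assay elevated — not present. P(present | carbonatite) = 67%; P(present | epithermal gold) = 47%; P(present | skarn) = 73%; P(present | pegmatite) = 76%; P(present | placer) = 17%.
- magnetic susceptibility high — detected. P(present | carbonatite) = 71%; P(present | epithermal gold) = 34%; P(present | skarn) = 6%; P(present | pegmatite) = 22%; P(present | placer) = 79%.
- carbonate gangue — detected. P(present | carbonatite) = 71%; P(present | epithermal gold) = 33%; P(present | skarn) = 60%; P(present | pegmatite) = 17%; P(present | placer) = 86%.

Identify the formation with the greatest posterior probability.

placer

Multiply each prior by the joint likelihood of the log feature pattern (using 1 − P(present | H) for each absent log feature):
  carbonatite: 0.23 × (1 − 0.51) × (1 − 0.67) × 0.71 × 0.71 = 0.018748
  epithermal gold: 0.18 × (1 − 0.11) × (1 − 0.47) × 0.34 × 0.33 = 0.0095265
  skarn: 0.04 × (1 − 0.63) × (1 − 0.73) × 0.06 × 0.60 = 0.00014386
  pegmatite: 0.30 × (1 − 0.55) × (1 − 0.76) × 0.22 × 0.17 = 0.0012118
  placer: 0.25 × (1 − 0.40) × (1 − 0.17) × 0.79 × 0.86 = 0.084585
Marginal likelihood of the evidence = 0.11422.
P(carbonatite | evidence) ≈ 0.018748 / 0.11422 ≈ 0.164
P(epithermal gold | evidence) ≈ 0.0095265 / 0.11422 ≈ 0.083
P(skarn | evidence) ≈ 0.00014386 / 0.11422 ≈ 0.001
P(pegmatite | evidence) ≈ 0.0012118 / 0.11422 ≈ 0.011
P(placer | evidence) ≈ 0.084585 / 0.11422 ≈ 0.741
The largest is 0.741, so placer is most probable.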